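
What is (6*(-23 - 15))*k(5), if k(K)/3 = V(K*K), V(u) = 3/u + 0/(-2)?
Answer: -2052/25 ≈ -82.080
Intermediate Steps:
V(u) = 3/u (V(u) = 3/u + 0*(-½) = 3/u + 0 = 3/u)
k(K) = 9/K² (k(K) = 3*(3/((K*K))) = 3*(3/(K²)) = 3*(3/K²) = 9/K²)
(6*(-23 - 15))*k(5) = (6*(-23 - 15))*(9/5²) = (6*(-38))*(9*(1/25)) = -228*9/25 = -2052/25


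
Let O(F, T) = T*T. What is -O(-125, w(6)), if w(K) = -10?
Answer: -100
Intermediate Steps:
O(F, T) = T²
-O(-125, w(6)) = -1*(-10)² = -1*100 = -100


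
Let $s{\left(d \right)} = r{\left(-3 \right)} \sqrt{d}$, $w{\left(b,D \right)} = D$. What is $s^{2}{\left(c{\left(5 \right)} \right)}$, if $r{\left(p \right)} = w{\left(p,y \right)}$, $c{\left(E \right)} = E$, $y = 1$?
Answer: $5$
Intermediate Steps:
$r{\left(p \right)} = 1$
$s{\left(d \right)} = \sqrt{d}$ ($s{\left(d \right)} = 1 \sqrt{d} = \sqrt{d}$)
$s^{2}{\left(c{\left(5 \right)} \right)} = \left(\sqrt{5}\right)^{2} = 5$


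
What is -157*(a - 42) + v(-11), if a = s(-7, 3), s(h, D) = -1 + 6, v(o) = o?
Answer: 5798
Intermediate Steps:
s(h, D) = 5
a = 5
-157*(a - 42) + v(-11) = -157*(5 - 42) - 11 = -157*(-37) - 11 = 5809 - 11 = 5798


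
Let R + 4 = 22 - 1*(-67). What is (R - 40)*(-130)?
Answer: -5850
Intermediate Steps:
R = 85 (R = -4 + (22 - 1*(-67)) = -4 + (22 + 67) = -4 + 89 = 85)
(R - 40)*(-130) = (85 - 40)*(-130) = 45*(-130) = -5850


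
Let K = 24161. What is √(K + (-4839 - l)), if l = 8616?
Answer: √10706 ≈ 103.47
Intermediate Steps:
√(K + (-4839 - l)) = √(24161 + (-4839 - 1*8616)) = √(24161 + (-4839 - 8616)) = √(24161 - 13455) = √10706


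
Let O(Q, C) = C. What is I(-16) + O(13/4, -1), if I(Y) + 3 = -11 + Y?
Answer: -31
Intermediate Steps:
I(Y) = -14 + Y (I(Y) = -3 + (-11 + Y) = -14 + Y)
I(-16) + O(13/4, -1) = (-14 - 16) - 1 = -30 - 1 = -31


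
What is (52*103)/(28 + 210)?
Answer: 2678/119 ≈ 22.504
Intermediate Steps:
(52*103)/(28 + 210) = 5356/238 = 5356*(1/238) = 2678/119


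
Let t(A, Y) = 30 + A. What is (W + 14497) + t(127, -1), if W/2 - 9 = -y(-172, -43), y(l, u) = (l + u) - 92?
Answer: 15286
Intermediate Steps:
y(l, u) = -92 + l + u
W = 632 (W = 18 + 2*(-(-92 - 172 - 43)) = 18 + 2*(-1*(-307)) = 18 + 2*307 = 18 + 614 = 632)
(W + 14497) + t(127, -1) = (632 + 14497) + (30 + 127) = 15129 + 157 = 15286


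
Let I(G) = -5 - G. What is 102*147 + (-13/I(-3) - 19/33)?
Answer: 989995/66 ≈ 15000.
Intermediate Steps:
102*147 + (-13/I(-3) - 19/33) = 102*147 + (-13/(-5 - 1*(-3)) - 19/33) = 14994 + (-13/(-5 + 3) - 19*1/33) = 14994 + (-13/(-2) - 19/33) = 14994 + (-13*(-½) - 19/33) = 14994 + (13/2 - 19/33) = 14994 + 391/66 = 989995/66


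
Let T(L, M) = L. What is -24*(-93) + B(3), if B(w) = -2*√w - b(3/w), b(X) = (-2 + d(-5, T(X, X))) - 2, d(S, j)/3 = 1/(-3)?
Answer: 2237 - 2*√3 ≈ 2233.5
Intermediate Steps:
d(S, j) = -1 (d(S, j) = 3/(-3) = 3*(-⅓) = -1)
b(X) = -5 (b(X) = (-2 - 1) - 2 = -3 - 2 = -5)
B(w) = 5 - 2*√w (B(w) = -2*√w - 1*(-5) = -2*√w + 5 = 5 - 2*√w)
-24*(-93) + B(3) = -24*(-93) + (5 - 2*√3) = 2232 + (5 - 2*√3) = 2237 - 2*√3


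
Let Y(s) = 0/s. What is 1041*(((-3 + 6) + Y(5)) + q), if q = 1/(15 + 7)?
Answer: 69747/22 ≈ 3170.3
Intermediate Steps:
Y(s) = 0
q = 1/22 ≈ 0.045455
1041*(((-3 + 6) + Y(5)) + q) = 1041*(((-3 + 6) + 0) + 1/22) = 1041*((3 + 0) + 1/22) = 1041*(3 + 1/22) = 1041*(67/22) = 69747/22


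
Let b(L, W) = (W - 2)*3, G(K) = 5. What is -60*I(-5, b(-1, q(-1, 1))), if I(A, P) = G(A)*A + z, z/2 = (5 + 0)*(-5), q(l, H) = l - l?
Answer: 4500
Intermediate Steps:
q(l, H) = 0
z = -50 (z = 2*((5 + 0)*(-5)) = 2*(5*(-5)) = 2*(-25) = -50)
b(L, W) = -6 + 3*W (b(L, W) = (-2 + W)*3 = -6 + 3*W)
I(A, P) = -50 + 5*A (I(A, P) = 5*A - 50 = -50 + 5*A)
-60*I(-5, b(-1, q(-1, 1))) = -60*(-50 + 5*(-5)) = -60*(-50 - 25) = -60*(-75) = 4500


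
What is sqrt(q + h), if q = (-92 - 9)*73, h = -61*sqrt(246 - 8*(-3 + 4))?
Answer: sqrt(-7373 - 61*sqrt(238)) ≈ 91.182*I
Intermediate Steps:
h = -61*sqrt(238) (h = -61*sqrt(246 - 8*1) = -61*sqrt(246 - 8) = -61*sqrt(238) ≈ -941.06)
q = -7373 (q = -101*73 = -7373)
sqrt(q + h) = sqrt(-7373 - 61*sqrt(238))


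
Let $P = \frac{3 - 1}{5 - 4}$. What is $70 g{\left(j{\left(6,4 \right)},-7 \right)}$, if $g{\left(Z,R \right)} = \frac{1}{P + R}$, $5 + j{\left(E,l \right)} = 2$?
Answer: $-14$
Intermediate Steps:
$j{\left(E,l \right)} = -3$ ($j{\left(E,l \right)} = -5 + 2 = -3$)
$P = 2$ ($P = \frac{2}{1} = 2 \cdot 1 = 2$)
$g{\left(Z,R \right)} = \frac{1}{2 + R}$
$70 g{\left(j{\left(6,4 \right)},-7 \right)} = \frac{70}{2 - 7} = \frac{70}{-5} = 70 \left(- \frac{1}{5}\right) = -14$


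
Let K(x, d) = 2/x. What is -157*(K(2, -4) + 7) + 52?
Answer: -1204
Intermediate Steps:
-157*(K(2, -4) + 7) + 52 = -157*(2/2 + 7) + 52 = -157*(2*(1/2) + 7) + 52 = -157*(1 + 7) + 52 = -1256 + 52 = -1204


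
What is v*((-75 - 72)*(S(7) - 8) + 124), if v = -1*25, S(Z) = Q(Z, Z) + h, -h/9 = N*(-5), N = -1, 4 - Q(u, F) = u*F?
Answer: -363250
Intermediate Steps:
Q(u, F) = 4 - F*u (Q(u, F) = 4 - u*F = 4 - F*u)
h = -45 (h = -(-9)*(-5) = -9*5 = -45)
S(Z) = -41 - Z**2 (S(Z) = (4 - Z*Z) - 45 = (4 - Z**2) - 45 = -41 - Z**2)
v = -25
v*((-75 - 72)*(S(7) - 8) + 124) = -25*((-75 - 72)*((-41 - 1*7**2) - 8) + 124) = -25*(-147*((-41 - 1*49) - 8) + 124) = -25*(-147*((-41 - 49) - 8) + 124) = -25*(-147*(-90 - 8) + 124) = -25*(-147*(-98) + 124) = -25*(14406 + 124) = -25*14530 = -363250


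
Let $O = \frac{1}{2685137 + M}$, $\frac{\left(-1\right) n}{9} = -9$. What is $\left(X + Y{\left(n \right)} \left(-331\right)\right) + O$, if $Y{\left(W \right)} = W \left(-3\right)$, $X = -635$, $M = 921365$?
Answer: $\frac{287791646597}{3606502} \approx 79798.0$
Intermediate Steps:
$n = 81$ ($n = \left(-9\right) \left(-9\right) = 81$)
$Y{\left(W \right)} = - 3 W$
$O = \frac{1}{3606502}$ ($O = \frac{1}{2685137 + 921365} = \frac{1}{3606502} \approx 2.7728 \cdot 10^{-7}$)
$\left(X + Y{\left(n \right)} \left(-331\right)\right) + O = \left(-635 + \left(-3\right) 81 \left(-331\right)\right) + \frac{1}{3606502} = \left(-635 - -80433\right) + \frac{1}{3606502} = \left(-635 + 80433\right) + \frac{1}{3606502} = 79798 + \frac{1}{3606502} = \frac{287791646597}{3606502}$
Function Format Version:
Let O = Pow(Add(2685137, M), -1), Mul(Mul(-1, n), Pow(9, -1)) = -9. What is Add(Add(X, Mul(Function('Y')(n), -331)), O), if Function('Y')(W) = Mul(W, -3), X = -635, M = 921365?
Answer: Rational(287791646597, 3606502) ≈ 79798.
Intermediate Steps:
n = 81 (n = Mul(-9, -9) = 81)
Function('Y')(W) = Mul(-3, W)
O = Rational(1, 3606502) (O = Pow(Add(2685137, 921365), -1) = Pow(3606502, -1) = Rational(1, 3606502) ≈ 2.7728e-7)
Add(Add(X, Mul(Function('Y')(n), -331)), O) = Add(Add(-635, Mul(Mul(-3, 81), -331)), Rational(1, 3606502)) = Add(Add(-635, Mul(-243, -331)), Rational(1, 3606502)) = Add(Add(-635, 80433), Rational(1, 3606502)) = Add(79798, Rational(1, 3606502)) = Rational(287791646597, 3606502)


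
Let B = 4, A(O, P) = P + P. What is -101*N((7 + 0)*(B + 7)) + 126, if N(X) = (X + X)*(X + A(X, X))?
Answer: -3592848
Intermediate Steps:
A(O, P) = 2*P
N(X) = 6*X² (N(X) = (X + X)*(X + 2*X) = (2*X)*(3*X) = 6*X²)
-101*N((7 + 0)*(B + 7)) + 126 = -606*((7 + 0)*(4 + 7))² + 126 = -606*(7*11)² + 126 = -606*77² + 126 = -606*5929 + 126 = -101*35574 + 126 = -3592974 + 126 = -3592848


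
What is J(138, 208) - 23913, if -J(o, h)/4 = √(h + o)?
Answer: -23913 - 4*√346 ≈ -23987.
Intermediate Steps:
J(o, h) = -4*√(h + o)
J(138, 208) - 23913 = -4*√(208 + 138) - 23913 = -4*√346 - 23913 = -23913 - 4*√346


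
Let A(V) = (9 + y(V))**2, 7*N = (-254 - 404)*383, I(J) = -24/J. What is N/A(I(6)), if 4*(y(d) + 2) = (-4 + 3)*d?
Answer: -18001/32 ≈ -562.53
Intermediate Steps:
y(d) = -2 - d/4 (y(d) = -2 + ((-4 + 3)*d)/4 = -2 + (-d)/4 = -2 - d/4)
N = -36002 (N = ((-254 - 404)*383)/7 = (-658*383)/7 = (1/7)*(-252014) = -36002)
A(V) = (7 - V/4)**2 (A(V) = (9 + (-2 - V/4))**2 = (7 - V/4)**2)
N/A(I(6)) = -36002*16/(-28 - 24/6)**2 = -36002*16/(-28 - 24*1/6)**2 = -36002*16/(-28 - 4)**2 = -36002/((1/16)*(-32)**2) = -36002/((1/16)*1024) = -36002/64 = -36002*1/64 = -18001/32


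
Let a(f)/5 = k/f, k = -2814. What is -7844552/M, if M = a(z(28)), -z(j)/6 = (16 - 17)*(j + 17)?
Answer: 70600968/469 ≈ 1.5054e+5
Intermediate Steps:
z(j) = 102 + 6*j (z(j) = -6*(16 - 17)*(j + 17) = -(-6)*(17 + j) = -6*(-17 - j) = 102 + 6*j)
a(f) = -14070/f (a(f) = 5*(-2814/f) = -14070/f)
M = -469/9 (M = -14070/(102 + 6*28) = -14070/(102 + 168) = -14070/270 = -14070*1/270 = -469/9 ≈ -52.111)
-7844552/M = -7844552/(-469/9) = -7844552*(-9/469) = 70600968/469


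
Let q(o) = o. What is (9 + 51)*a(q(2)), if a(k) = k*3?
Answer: 360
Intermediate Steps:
a(k) = 3*k
(9 + 51)*a(q(2)) = (9 + 51)*(3*2) = 60*6 = 360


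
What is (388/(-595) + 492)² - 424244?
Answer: -64723290196/354025 ≈ -1.8282e+5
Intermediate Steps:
(388/(-595) + 492)² - 424244 = (388*(-1/595) + 492)² - 424244 = (-388/595 + 492)² - 424244 = (292352/595)² - 424244 = 85469691904/354025 - 424244 = -64723290196/354025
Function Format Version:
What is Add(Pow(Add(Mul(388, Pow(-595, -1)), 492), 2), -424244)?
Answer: Rational(-64723290196, 354025) ≈ -1.8282e+5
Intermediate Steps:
Add(Pow(Add(Mul(388, Pow(-595, -1)), 492), 2), -424244) = Add(Pow(Add(Mul(388, Rational(-1, 595)), 492), 2), -424244) = Add(Pow(Add(Rational(-388, 595), 492), 2), -424244) = Add(Pow(Rational(292352, 595), 2), -424244) = Add(Rational(85469691904, 354025), -424244) = Rational(-64723290196, 354025)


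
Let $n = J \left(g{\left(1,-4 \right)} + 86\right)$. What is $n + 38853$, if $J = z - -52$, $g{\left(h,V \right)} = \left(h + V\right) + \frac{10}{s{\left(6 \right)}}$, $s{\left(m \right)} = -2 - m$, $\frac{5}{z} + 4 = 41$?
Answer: $\frac{6381027}{148} \approx 43115.0$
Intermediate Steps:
$z = \frac{5}{37}$ ($z = \frac{5}{-4 + 41} = \frac{5}{37} \approx 0.13514$)
$g{\left(h,V \right)} = - \frac{5}{4} + V + h$ ($g{\left(h,V \right)} = \left(h + V\right) + \frac{10}{-2 - 6} = \left(V + h\right) + \frac{10}{-2 - 6} = \left(V + h\right) + \frac{10}{-8} = \left(V + h\right) + 10 \left(- \frac{1}{8}\right) = \left(V + h\right) - \frac{5}{4} = - \frac{5}{4} + V + h$)
$J = \frac{1929}{37}$ ($J = \frac{5}{37} - -52 = \frac{5}{37} + 52 = \frac{1929}{37} \approx 52.135$)
$n = \frac{630783}{148}$ ($n = \frac{1929 \left(\left(- \frac{5}{4} - 4 + 1\right) + 86\right)}{37} = \frac{1929 \left(- \frac{17}{4} + 86\right)}{37} = \frac{1929}{37} \cdot \frac{327}{4} = \frac{630783}{148} \approx 4262.0$)
$n + 38853 = \frac{630783}{148} + 38853 = \frac{6381027}{148}$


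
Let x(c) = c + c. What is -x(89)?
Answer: -178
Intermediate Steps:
x(c) = 2*c
-x(89) = -2*89 = -1*178 = -178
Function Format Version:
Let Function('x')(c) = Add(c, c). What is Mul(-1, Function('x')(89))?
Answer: -178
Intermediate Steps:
Function('x')(c) = Mul(2, c)
Mul(-1, Function('x')(89)) = Mul(-1, Mul(2, 89)) = Mul(-1, 178) = -178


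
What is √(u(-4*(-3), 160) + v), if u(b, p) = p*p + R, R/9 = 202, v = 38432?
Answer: 5*√2634 ≈ 256.61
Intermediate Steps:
R = 1818 (R = 9*202 = 1818)
u(b, p) = 1818 + p² (u(b, p) = p*p + 1818 = p² + 1818 = 1818 + p²)
√(u(-4*(-3), 160) + v) = √((1818 + 160²) + 38432) = √((1818 + 25600) + 38432) = √(27418 + 38432) = √65850 = 5*√2634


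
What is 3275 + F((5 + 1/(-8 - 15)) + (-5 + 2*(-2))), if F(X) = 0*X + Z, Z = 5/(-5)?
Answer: 3274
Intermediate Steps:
Z = -1 (Z = 5*(-1/5) = -1)
F(X) = -1 (F(X) = 0*X - 1 = 0 - 1 = -1)
3275 + F((5 + 1/(-8 - 15)) + (-5 + 2*(-2))) = 3275 - 1 = 3274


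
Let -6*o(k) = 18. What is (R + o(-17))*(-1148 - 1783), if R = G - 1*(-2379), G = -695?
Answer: -4927011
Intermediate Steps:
o(k) = -3 (o(k) = -1/6*18 = -3)
R = 1684 (R = -695 - 1*(-2379) = -695 + 2379 = 1684)
(R + o(-17))*(-1148 - 1783) = (1684 - 3)*(-1148 - 1783) = 1681*(-2931) = -4927011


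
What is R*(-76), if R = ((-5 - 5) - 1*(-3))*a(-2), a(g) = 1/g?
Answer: -266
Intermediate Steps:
a(g) = 1/g
R = 7/2 (R = ((-5 - 5) - 1*(-3))/(-2) = (-10 + 3)*(-1/2) = -7*(-1/2) = 7/2 ≈ 3.5000)
R*(-76) = (7/2)*(-76) = -266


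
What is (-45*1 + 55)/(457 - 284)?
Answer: 10/173 ≈ 0.057803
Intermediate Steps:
(-45*1 + 55)/(457 - 284) = (-45 + 55)/173 = 10*(1/173) = 10/173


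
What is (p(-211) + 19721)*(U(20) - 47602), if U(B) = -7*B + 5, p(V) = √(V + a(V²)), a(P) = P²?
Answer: -941421377 - 143211*√220235470 ≈ -3.0667e+9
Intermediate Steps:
p(V) = √(V + V⁴) (p(V) = √(V + (V²)²) = √(V + V⁴))
U(B) = 5 - 7*B
(p(-211) + 19721)*(U(20) - 47602) = (√(-211 + (-211)⁴) + 19721)*((5 - 7*20) - 47602) = (√(-211 + 1982119441) + 19721)*((5 - 140) - 47602) = (√1982119230 + 19721)*(-135 - 47602) = (3*√220235470 + 19721)*(-47737) = (19721 + 3*√220235470)*(-47737) = -941421377 - 143211*√220235470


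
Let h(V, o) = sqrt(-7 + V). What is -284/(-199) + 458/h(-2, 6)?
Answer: 284/199 - 458*I/3 ≈ 1.4271 - 152.67*I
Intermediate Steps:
-284/(-199) + 458/h(-2, 6) = -284/(-199) + 458/(sqrt(-7 - 2)) = -284*(-1/199) + 458/(sqrt(-9)) = 284/199 + 458/((3*I)) = 284/199 + 458*(-I/3) = 284/199 - 458*I/3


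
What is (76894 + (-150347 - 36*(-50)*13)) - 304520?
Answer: -354573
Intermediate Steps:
(76894 + (-150347 - 36*(-50)*13)) - 304520 = (76894 + (-150347 - (-1800)*13)) - 304520 = (76894 + (-150347 - 1*(-23400))) - 304520 = (76894 + (-150347 + 23400)) - 304520 = (76894 - 126947) - 304520 = -50053 - 304520 = -354573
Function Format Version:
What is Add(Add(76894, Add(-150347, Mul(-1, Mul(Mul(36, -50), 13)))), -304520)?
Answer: -354573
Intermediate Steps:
Add(Add(76894, Add(-150347, Mul(-1, Mul(Mul(36, -50), 13)))), -304520) = Add(Add(76894, Add(-150347, Mul(-1, Mul(-1800, 13)))), -304520) = Add(Add(76894, Add(-150347, Mul(-1, -23400))), -304520) = Add(Add(76894, Add(-150347, 23400)), -304520) = Add(Add(76894, -126947), -304520) = Add(-50053, -304520) = -354573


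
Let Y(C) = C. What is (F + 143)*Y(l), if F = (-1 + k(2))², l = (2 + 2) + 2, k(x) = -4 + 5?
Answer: 858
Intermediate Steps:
k(x) = 1
l = 6 (l = 4 + 2 = 6)
F = 0 (F = (-1 + 1)² = 0² = 0)
(F + 143)*Y(l) = (0 + 143)*6 = 143*6 = 858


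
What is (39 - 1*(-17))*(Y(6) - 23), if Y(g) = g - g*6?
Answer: -2968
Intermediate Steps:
Y(g) = -5*g (Y(g) = g - 6*g = -5*g)
(39 - 1*(-17))*(Y(6) - 23) = (39 - 1*(-17))*(-5*6 - 23) = (39 + 17)*(-30 - 23) = 56*(-53) = -2968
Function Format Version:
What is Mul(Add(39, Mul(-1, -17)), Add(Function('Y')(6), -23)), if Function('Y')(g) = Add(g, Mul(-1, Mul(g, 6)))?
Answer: -2968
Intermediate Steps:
Function('Y')(g) = Mul(-5, g) (Function('Y')(g) = Add(g, Mul(-1, Mul(6, g))) = Add(g, Mul(-6, g)) = Mul(-5, g))
Mul(Add(39, Mul(-1, -17)), Add(Function('Y')(6), -23)) = Mul(Add(39, Mul(-1, -17)), Add(Mul(-5, 6), -23)) = Mul(Add(39, 17), Add(-30, -23)) = Mul(56, -53) = -2968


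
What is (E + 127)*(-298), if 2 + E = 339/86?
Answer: -1652261/43 ≈ -38425.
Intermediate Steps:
E = 167/86 (E = -2 + 339/86 = 167/86 ≈ 1.9419)
(E + 127)*(-298) = (167/86 + 127)*(-298) = (11089/86)*(-298) = -1652261/43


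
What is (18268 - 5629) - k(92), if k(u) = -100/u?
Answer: 290722/23 ≈ 12640.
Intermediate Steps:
(18268 - 5629) - k(92) = (18268 - 5629) - (-100)/92 = 12639 - (-100)/92 = 12639 - 1*(-25/23) = 12639 + 25/23 = 290722/23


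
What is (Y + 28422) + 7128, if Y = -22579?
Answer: 12971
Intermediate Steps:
(Y + 28422) + 7128 = (-22579 + 28422) + 7128 = 5843 + 7128 = 12971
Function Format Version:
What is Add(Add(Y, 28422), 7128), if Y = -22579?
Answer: 12971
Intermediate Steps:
Add(Add(Y, 28422), 7128) = Add(Add(-22579, 28422), 7128) = Add(5843, 7128) = 12971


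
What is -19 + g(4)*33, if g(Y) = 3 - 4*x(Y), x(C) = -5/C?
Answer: 245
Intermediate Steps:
g(Y) = 3 + 20/Y (g(Y) = 3 - (-20)/Y = 3 + 20/Y)
-19 + g(4)*33 = -19 + (3 + 20/4)*33 = -19 + (3 + 20*(1/4))*33 = -19 + (3 + 5)*33 = -19 + 8*33 = -19 + 264 = 245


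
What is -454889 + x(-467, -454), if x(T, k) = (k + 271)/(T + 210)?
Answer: -116906290/257 ≈ -4.5489e+5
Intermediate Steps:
x(T, k) = (271 + k)/(210 + T)
-454889 + x(-467, -454) = -454889 + (271 - 454)/(210 - 467) = -454889 - 183/(-257) = -454889 - 1/257*(-183) = -454889 + 183/257 = -116906290/257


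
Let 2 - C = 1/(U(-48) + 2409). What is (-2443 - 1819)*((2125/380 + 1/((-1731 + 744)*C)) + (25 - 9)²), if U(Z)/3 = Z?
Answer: -63127567136071/56621558 ≈ -1.1149e+6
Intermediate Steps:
U(Z) = 3*Z
C = 4529/2265 (C = 2 - 1/(3*(-48) + 2409) = 2 - 1/(-144 + 2409) = 2 - 1/2265 = 4529/2265 ≈ 1.9996)
(-2443 - 1819)*((2125/380 + 1/((-1731 + 744)*C)) + (25 - 9)²) = (-2443 - 1819)*((2125/380 + 1/((-1731 + 744)*(4529/2265))) + (25 - 9)²) = -4262*((2125*(1/380) + (2265/4529)/(-987)) + 16²) = -4262*((425/76 - 1/987*2265/4529) + 256) = -4262*((425/76 - 755/1490041) + 256) = -4262*(633210045/113243116 + 256) = -4262*29623447741/113243116 = -63127567136071/56621558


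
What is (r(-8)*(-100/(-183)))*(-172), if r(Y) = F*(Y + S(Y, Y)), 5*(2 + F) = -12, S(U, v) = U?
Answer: -1210880/183 ≈ -6616.8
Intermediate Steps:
F = -22/5 (F = -2 + (⅕)*(-12) = -2 - 12/5 = -22/5 ≈ -4.4000)
r(Y) = -44*Y/5 (r(Y) = -22*(Y + Y)/5 = -44*Y/5)
(r(-8)*(-100/(-183)))*(-172) = ((-44/5*(-8))*(-100/(-183)))*(-172) = (352*(-100*(-1/183))/5)*(-172) = ((352/5)*(100/183))*(-172) = (7040/183)*(-172) = -1210880/183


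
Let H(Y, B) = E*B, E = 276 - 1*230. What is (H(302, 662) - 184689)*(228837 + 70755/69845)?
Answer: -493039886670348/13969 ≈ -3.5295e+10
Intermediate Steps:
E = 46 (E = 276 - 230 = 46)
H(Y, B) = 46*B
(H(302, 662) - 184689)*(228837 + 70755/69845) = (46*662 - 184689)*(228837 + 70755/69845) = (30452 - 184689)*(228837 + 70755*(1/69845)) = -154237*(228837 + 14151/13969) = -154237*3196638204/13969 = -493039886670348/13969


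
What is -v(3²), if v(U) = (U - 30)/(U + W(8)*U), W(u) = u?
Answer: 7/27 ≈ 0.25926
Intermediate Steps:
v(U) = (-30 + U)/(9*U) (v(U) = (U - 30)/(U + 8*U) = (-30 + U)/((9*U)) = (-30 + U)*(1/(9*U)) = (-30 + U)/(9*U))
-v(3²) = -(-30 + 3²)/(9*(3²)) = -(-30 + 9)/(9*9) = -(-21)/(9*9) = -1*(-7/27) = 7/27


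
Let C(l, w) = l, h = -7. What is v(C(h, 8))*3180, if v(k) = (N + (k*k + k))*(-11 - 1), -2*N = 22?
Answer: -1182960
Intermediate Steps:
N = -11 (N = -1/2*22 = -11)
v(k) = 132 - 12*k - 12*k**2 (v(k) = (-11 + (k*k + k))*(-11 - 1) = (-11 + (k**2 + k))*(-12) = (-11 + (k + k**2))*(-12) = (-11 + k + k**2)*(-12) = 132 - 12*k - 12*k**2)
v(C(h, 8))*3180 = (132 - 12*(-7) - 12*(-7)**2)*3180 = (132 + 84 - 12*49)*3180 = (132 + 84 - 588)*3180 = -372*3180 = -1182960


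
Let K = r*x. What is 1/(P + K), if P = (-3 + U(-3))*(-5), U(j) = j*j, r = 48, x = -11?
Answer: -1/558 ≈ -0.0017921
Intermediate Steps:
U(j) = j²
P = -30 (P = (-3 + (-3)²)*(-5) = (-3 + 9)*(-5) = 6*(-5) = -30)
K = -528 (K = 48*(-11) = -528)
1/(P + K) = 1/(-30 - 528) = 1/(-558) = -1/558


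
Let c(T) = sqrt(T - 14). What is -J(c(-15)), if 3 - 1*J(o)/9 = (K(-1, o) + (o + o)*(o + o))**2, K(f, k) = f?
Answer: 123174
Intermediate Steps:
c(T) = sqrt(-14 + T)
J(o) = 27 - 9*(-1 + 4*o**2)**2 (J(o) = 27 - 9*(-1 + (o + o)*(o + o))**2 = 27 - 9*(-1 + (2*o)*(2*o))**2 = 27 - 9*(-1 + 4*o**2)**2)
-J(c(-15)) = -(27 - 9*(-1 + 4*(sqrt(-14 - 15))**2)**2) = -(27 - 9*(-1 + 4*(sqrt(-29))**2)**2) = -(27 - 9*(-1 + 4*(I*sqrt(29))**2)**2) = -(27 - 9*(-1 + 4*(-29))**2) = -(27 - 9*(-1 - 116)**2) = -(27 - 9*(-117)**2) = -(27 - 9*13689) = -(27 - 123201) = -1*(-123174) = 123174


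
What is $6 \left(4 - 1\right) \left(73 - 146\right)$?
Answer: $-1314$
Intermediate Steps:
$6 \left(4 - 1\right) \left(73 - 146\right) = 6 \cdot 3 \left(-73\right) = 18 \left(-73\right) = -1314$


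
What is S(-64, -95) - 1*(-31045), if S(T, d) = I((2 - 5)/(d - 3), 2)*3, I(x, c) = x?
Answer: 3042419/98 ≈ 31045.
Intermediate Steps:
S(T, d) = -9/(-3 + d) (S(T, d) = ((2 - 5)/(d - 3))*3 = -3/(-3 + d)*3 = -9/(-3 + d))
S(-64, -95) - 1*(-31045) = -9/(-3 - 95) - 1*(-31045) = -9/(-98) + 31045 = -9*(-1/98) + 31045 = 9/98 + 31045 = 3042419/98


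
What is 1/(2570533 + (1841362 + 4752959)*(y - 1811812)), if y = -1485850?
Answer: -1/21745839206969 ≈ -4.5986e-14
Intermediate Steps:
1/(2570533 + (1841362 + 4752959)*(y - 1811812)) = 1/(2570533 + (1841362 + 4752959)*(-1485850 - 1811812)) = 1/(2570533 + 6594321*(-3297662)) = 1/(2570533 - 21745841777502) = 1/(-21745839206969) = -1/21745839206969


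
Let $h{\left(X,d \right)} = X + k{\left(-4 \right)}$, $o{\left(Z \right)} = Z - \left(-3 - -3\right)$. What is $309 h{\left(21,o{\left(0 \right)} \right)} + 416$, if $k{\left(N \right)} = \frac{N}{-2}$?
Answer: $7523$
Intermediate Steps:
$k{\left(N \right)} = - \frac{N}{2}$ ($k{\left(N \right)} = N \left(- \frac{1}{2}\right) = - \frac{N}{2}$)
$o{\left(Z \right)} = Z$ ($o{\left(Z \right)} = Z - \left(-3 + 3\right) = Z - 0 = Z + 0 = Z$)
$h{\left(X,d \right)} = 2 + X$ ($h{\left(X,d \right)} = X - -2 = X + 2 = 2 + X$)
$309 h{\left(21,o{\left(0 \right)} \right)} + 416 = 309 \left(2 + 21\right) + 416 = 309 \cdot 23 + 416 = 7107 + 416 = 7523$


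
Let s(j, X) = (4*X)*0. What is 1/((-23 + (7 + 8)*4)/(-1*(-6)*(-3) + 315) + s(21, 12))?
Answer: 297/37 ≈ 8.0270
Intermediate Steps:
s(j, X) = 0
1/((-23 + (7 + 8)*4)/(-1*(-6)*(-3) + 315) + s(21, 12)) = 1/((-23 + (7 + 8)*4)/(-1*(-6)*(-3) + 315) + 0) = 1/((-23 + 15*4)/(6*(-3) + 315) + 0) = 1/((-23 + 60)/(-18 + 315) + 0) = 1/(37/297 + 0) = 1/(37/297) = 297/37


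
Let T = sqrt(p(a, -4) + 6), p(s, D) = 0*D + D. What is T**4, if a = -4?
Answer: 4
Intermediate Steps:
p(s, D) = D (p(s, D) = 0 + D = D)
T = sqrt(2) (T = sqrt(-4 + 6) = sqrt(2) ≈ 1.4142)
T**4 = (sqrt(2))**4 = 4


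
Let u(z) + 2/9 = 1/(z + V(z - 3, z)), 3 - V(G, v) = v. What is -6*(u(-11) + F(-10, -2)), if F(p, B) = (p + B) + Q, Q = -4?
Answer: 286/3 ≈ 95.333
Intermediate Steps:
V(G, v) = 3 - v
F(p, B) = -4 + B + p (F(p, B) = (p + B) - 4 = (B + p) - 4 = -4 + B + p)
u(z) = ⅑ (u(z) = -2/9 + 1/(z + (3 - z)) = -2/9 + 1/3 = -2/9 + ⅓ = ⅑)
-6*(u(-11) + F(-10, -2)) = -6*(⅑ + (-4 - 2 - 10)) = -6*(⅑ - 16) = -6*(-143/9) = 286/3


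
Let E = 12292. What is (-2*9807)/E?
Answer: -1401/878 ≈ -1.5957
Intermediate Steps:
(-2*9807)/E = -2*9807/12292 = -19614*1/12292 = -1401/878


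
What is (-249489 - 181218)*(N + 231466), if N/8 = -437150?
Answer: 1406574493938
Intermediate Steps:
N = -3497200 (N = 8*(-437150) = -3497200)
(-249489 - 181218)*(N + 231466) = (-249489 - 181218)*(-3497200 + 231466) = -430707*(-3265734) = 1406574493938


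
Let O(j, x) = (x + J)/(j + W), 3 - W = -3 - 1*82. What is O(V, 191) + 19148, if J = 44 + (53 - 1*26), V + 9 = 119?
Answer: 1895783/99 ≈ 19149.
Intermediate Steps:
V = 110 (V = -9 + 119 = 110)
J = 71 (J = 44 + (53 - 26) = 44 + 27 = 71)
W = 88 (W = 3 - (-3 - 1*82) = 3 - (-3 - 82) = 3 - 1*(-85) = 3 + 85 = 88)
O(j, x) = (71 + x)/(88 + j) (O(j, x) = (x + 71)/(j + 88) = (71 + x)/(88 + j))
O(V, 191) + 19148 = (71 + 191)/(88 + 110) + 19148 = 262/198 + 19148 = (1/198)*262 + 19148 = 131/99 + 19148 = 1895783/99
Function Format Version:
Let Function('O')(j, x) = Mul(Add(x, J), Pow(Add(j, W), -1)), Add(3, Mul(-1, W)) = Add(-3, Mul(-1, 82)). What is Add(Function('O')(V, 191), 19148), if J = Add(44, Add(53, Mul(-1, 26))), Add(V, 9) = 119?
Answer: Rational(1895783, 99) ≈ 19149.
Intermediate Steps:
V = 110 (V = Add(-9, 119) = 110)
J = 71 (J = Add(44, Add(53, -26)) = Add(44, 27) = 71)
W = 88 (W = Add(3, Mul(-1, Add(-3, Mul(-1, 82)))) = Add(3, Mul(-1, Add(-3, -82))) = Add(3, Mul(-1, -85)) = Add(3, 85) = 88)
Function('O')(j, x) = Mul(Pow(Add(88, j), -1), Add(71, x)) (Function('O')(j, x) = Mul(Add(x, 71), Pow(Add(j, 88), -1)) = Mul(Add(71, x), Pow(Add(88, j), -1)) = Mul(Pow(Add(88, j), -1), Add(71, x)))
Add(Function('O')(V, 191), 19148) = Add(Mul(Pow(Add(88, 110), -1), Add(71, 191)), 19148) = Add(Mul(Pow(198, -1), 262), 19148) = Add(Mul(Rational(1, 198), 262), 19148) = Add(Rational(131, 99), 19148) = Rational(1895783, 99)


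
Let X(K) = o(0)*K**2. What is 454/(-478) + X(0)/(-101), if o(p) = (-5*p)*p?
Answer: -227/239 ≈ -0.94979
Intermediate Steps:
o(p) = -5*p**2
X(K) = 0 (X(K) = (-5*0**2)*K**2 = (-5*0)*K**2 = 0*K**2 = 0)
454/(-478) + X(0)/(-101) = 454/(-478) + 0/(-101) = 454*(-1/478) + 0*(-1/101) = -227/239 + 0 = -227/239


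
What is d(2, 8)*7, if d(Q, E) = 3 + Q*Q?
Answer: 49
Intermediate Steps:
d(Q, E) = 3 + Q²
d(2, 8)*7 = (3 + 2²)*7 = (3 + 4)*7 = 7*7 = 49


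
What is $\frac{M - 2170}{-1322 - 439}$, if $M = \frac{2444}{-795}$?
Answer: $\frac{1727594}{1399995} \approx 1.234$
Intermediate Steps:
$M = - \frac{2444}{795}$ ($M = 2444 \left(- \frac{1}{795}\right) = - \frac{2444}{795} \approx -3.0742$)
$\frac{M - 2170}{-1322 - 439} = \frac{- \frac{2444}{795} - 2170}{-1322 - 439} = - \frac{1727594}{795 \left(-1761\right)} = \left(- \frac{1727594}{795}\right) \left(- \frac{1}{1761}\right) = \frac{1727594}{1399995}$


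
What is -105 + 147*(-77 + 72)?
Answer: -840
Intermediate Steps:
-105 + 147*(-77 + 72) = -105 + 147*(-5) = -105 - 735 = -840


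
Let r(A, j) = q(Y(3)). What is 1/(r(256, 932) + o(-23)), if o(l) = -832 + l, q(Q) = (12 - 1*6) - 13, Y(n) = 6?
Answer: -1/862 ≈ -0.0011601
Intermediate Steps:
q(Q) = -7 (q(Q) = (12 - 6) - 13 = 6 - 13 = -7)
r(A, j) = -7
1/(r(256, 932) + o(-23)) = 1/(-7 + (-832 - 23)) = 1/(-7 - 855) = 1/(-862) = -1/862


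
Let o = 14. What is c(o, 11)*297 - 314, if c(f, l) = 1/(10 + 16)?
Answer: -7867/26 ≈ -302.58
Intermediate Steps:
c(f, l) = 1/26
c(o, 11)*297 - 314 = (1/26)*297 - 314 = 297/26 - 314 = -7867/26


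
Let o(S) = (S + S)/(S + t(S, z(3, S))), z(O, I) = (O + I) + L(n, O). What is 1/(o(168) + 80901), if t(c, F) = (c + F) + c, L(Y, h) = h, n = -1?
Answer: 113/9141869 ≈ 1.2361e-5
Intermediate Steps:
z(O, I) = I + 2*O (z(O, I) = (O + I) + O = (I + O) + O = I + 2*O)
t(c, F) = F + 2*c (t(c, F) = (F + c) + c = F + 2*c)
o(S) = 2*S/(6 + 4*S) (o(S) = (S + S)/(S + ((S + 2*3) + 2*S)) = (2*S)/(S + ((S + 6) + 2*S)) = (2*S)/(S + ((6 + S) + 2*S)) = (2*S)/(S + (6 + 3*S)) = (2*S)/(6 + 4*S) = 2*S/(6 + 4*S))
1/(o(168) + 80901) = 1/(168/(3 + 2*168) + 80901) = 1/(168/(3 + 336) + 80901) = 1/(168/339 + 80901) = 1/(168*(1/339) + 80901) = 1/(56/113 + 80901) = 1/(9141869/113) = 113/9141869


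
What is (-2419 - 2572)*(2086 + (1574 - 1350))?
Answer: -11529210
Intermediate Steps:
(-2419 - 2572)*(2086 + (1574 - 1350)) = -4991*(2086 + 224) = -4991*2310 = -11529210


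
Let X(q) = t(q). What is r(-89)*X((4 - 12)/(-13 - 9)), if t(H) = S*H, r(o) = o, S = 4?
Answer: -1424/11 ≈ -129.45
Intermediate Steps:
t(H) = 4*H
X(q) = 4*q
r(-89)*X((4 - 12)/(-13 - 9)) = -356*(4 - 12)/(-13 - 9) = -356*(-8/(-22)) = -356*(-8*(-1/22)) = -356*4/11 = -89*16/11 = -1424/11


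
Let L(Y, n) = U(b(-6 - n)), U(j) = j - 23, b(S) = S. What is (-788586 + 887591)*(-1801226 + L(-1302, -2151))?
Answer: -178120291520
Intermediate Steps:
U(j) = -23 + j
L(Y, n) = -29 - n (L(Y, n) = -23 + (-6 - n) = -29 - n)
(-788586 + 887591)*(-1801226 + L(-1302, -2151)) = (-788586 + 887591)*(-1801226 + (-29 - 1*(-2151))) = 99005*(-1801226 + (-29 + 2151)) = 99005*(-1801226 + 2122) = 99005*(-1799104) = -178120291520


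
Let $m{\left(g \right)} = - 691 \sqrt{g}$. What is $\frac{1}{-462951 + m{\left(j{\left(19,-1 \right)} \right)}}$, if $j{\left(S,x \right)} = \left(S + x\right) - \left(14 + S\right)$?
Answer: $\frac{i}{- 462951 i + 691 \sqrt{15}} \approx -2.16 \cdot 10^{-6} + 1.2486 \cdot 10^{-8} i$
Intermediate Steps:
$j{\left(S,x \right)} = -14 + x$
$\frac{1}{-462951 + m{\left(j{\left(19,-1 \right)} \right)}} = \frac{1}{-462951 - 691 \sqrt{-14 - 1}} = \frac{1}{-462951 - 691 \sqrt{-15}} = \frac{1}{-462951 - 691 i \sqrt{15}}$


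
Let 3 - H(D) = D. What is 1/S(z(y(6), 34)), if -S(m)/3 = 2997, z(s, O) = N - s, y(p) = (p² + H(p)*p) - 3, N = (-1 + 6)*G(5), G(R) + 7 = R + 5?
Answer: -1/8991 ≈ -0.00011122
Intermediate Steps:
G(R) = -2 + R (G(R) = -7 + (R + 5) = -7 + (5 + R) = -2 + R)
H(D) = 3 - D
N = 15 (N = (-1 + 6)*(-2 + 5) = 5*3 = 15)
y(p) = -3 + p² + p*(3 - p) (y(p) = (p² + (3 - p)*p) - 3 = (p² + p*(3 - p)) - 3 = -3 + p² + p*(3 - p))
z(s, O) = 15 - s
S(m) = -8991 (S(m) = -3*2997 = -8991)
1/S(z(y(6), 34)) = 1/(-8991) = -1/8991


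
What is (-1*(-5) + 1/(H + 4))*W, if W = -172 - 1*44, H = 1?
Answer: -5616/5 ≈ -1123.2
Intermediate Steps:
W = -216 (W = -172 - 44 = -216)
(-1*(-5) + 1/(H + 4))*W = (-1*(-5) + 1/(1 + 4))*(-216) = (5 + 1/5)*(-216) = (5 + ⅕)*(-216) = (26/5)*(-216) = -5616/5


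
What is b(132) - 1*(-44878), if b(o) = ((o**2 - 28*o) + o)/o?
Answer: 44983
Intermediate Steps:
b(o) = (o**2 - 27*o)/o
b(132) - 1*(-44878) = (-27 + 132) - 1*(-44878) = 105 + 44878 = 44983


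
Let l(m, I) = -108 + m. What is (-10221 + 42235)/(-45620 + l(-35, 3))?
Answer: -32014/45763 ≈ -0.69956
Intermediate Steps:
(-10221 + 42235)/(-45620 + l(-35, 3)) = (-10221 + 42235)/(-45620 + (-108 - 35)) = 32014/(-45620 - 143) = 32014/(-45763) = 32014*(-1/45763) = -32014/45763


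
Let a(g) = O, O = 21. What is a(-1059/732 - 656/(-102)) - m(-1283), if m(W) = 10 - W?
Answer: -1272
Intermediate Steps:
a(g) = 21
a(-1059/732 - 656/(-102)) - m(-1283) = 21 - (10 - 1*(-1283)) = 21 - (10 + 1283) = 21 - 1*1293 = 21 - 1293 = -1272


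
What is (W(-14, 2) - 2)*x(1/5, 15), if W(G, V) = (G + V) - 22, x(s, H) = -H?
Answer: 540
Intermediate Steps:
W(G, V) = -22 + G + V
(W(-14, 2) - 2)*x(1/5, 15) = ((-22 - 14 + 2) - 2)*(-1*15) = (-34 - 2)*(-15) = -36*(-15) = 540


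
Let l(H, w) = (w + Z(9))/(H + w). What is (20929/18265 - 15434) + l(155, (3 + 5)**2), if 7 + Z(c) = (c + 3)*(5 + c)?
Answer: -20575949038/1333345 ≈ -15432.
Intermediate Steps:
Z(c) = -7 + (3 + c)*(5 + c) (Z(c) = -7 + (c + 3)*(5 + c) = -7 + (3 + c)*(5 + c))
l(H, w) = (161 + w)/(H + w) (l(H, w) = (w + (8 + 9**2 + 8*9))/(H + w) = (w + (8 + 81 + 72))/(H + w) = (w + 161)/(H + w) = (161 + w)/(H + w))
(20929/18265 - 15434) + l(155, (3 + 5)**2) = (20929/18265 - 15434) + (161 + (3 + 5)**2)/(155 + (3 + 5)**2) = (20929*(1/18265) - 15434) + (161 + 8**2)/(155 + 8**2) = (20929/18265 - 15434) + (161 + 64)/(155 + 64) = -281881081/18265 + 225/219 = -281881081/18265 + (1/219)*225 = -281881081/18265 + 75/73 = -20575949038/1333345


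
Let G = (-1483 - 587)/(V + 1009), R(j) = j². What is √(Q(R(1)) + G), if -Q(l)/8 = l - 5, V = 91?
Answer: √364430/110 ≈ 5.4880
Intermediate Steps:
Q(l) = 40 - 8*l (Q(l) = -8*(l - 5) = -8*(-5 + l) = 40 - 8*l)
G = -207/110 (G = (-1483 - 587)/(91 + 1009) = -2070/1100 = -2070*1/1100 = -207/110 ≈ -1.8818)
√(Q(R(1)) + G) = √((40 - 8*1²) - 207/110) = √((40 - 8*1) - 207/110) = √((40 - 8) - 207/110) = √(32 - 207/110) = √(3313/110) = √364430/110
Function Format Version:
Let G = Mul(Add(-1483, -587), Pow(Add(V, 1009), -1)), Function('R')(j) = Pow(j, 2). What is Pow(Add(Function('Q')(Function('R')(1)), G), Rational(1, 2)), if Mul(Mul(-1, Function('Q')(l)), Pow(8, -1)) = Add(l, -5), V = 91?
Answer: Mul(Rational(1, 110), Pow(364430, Rational(1, 2))) ≈ 5.4880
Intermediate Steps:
Function('Q')(l) = Add(40, Mul(-8, l)) (Function('Q')(l) = Mul(-8, Add(l, -5)) = Mul(-8, Add(-5, l)) = Add(40, Mul(-8, l)))
G = Rational(-207, 110) (G = Mul(Add(-1483, -587), Pow(Add(91, 1009), -1)) = Mul(-2070, Pow(1100, -1)) = Mul(-2070, Rational(1, 1100)) = Rational(-207, 110) ≈ -1.8818)
Pow(Add(Function('Q')(Function('R')(1)), G), Rational(1, 2)) = Pow(Add(Add(40, Mul(-8, Pow(1, 2))), Rational(-207, 110)), Rational(1, 2)) = Pow(Add(Add(40, Mul(-8, 1)), Rational(-207, 110)), Rational(1, 2)) = Pow(Add(Add(40, -8), Rational(-207, 110)), Rational(1, 2)) = Pow(Add(32, Rational(-207, 110)), Rational(1, 2)) = Pow(Rational(3313, 110), Rational(1, 2)) = Mul(Rational(1, 110), Pow(364430, Rational(1, 2)))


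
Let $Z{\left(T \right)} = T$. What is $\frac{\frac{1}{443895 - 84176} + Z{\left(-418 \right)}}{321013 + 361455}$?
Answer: $- \frac{150362541}{245496706492} \approx -0.00061248$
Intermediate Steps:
$\frac{\frac{1}{443895 - 84176} + Z{\left(-418 \right)}}{321013 + 361455} = \frac{\frac{1}{443895 - 84176} - 418}{321013 + 361455} = \frac{\frac{1}{359719} - 418}{682468} = \left(\frac{1}{359719} - 418\right) \frac{1}{682468} = \left(- \frac{150362541}{359719}\right) \frac{1}{682468} = - \frac{150362541}{245496706492}$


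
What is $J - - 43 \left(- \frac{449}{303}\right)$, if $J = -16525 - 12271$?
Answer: $- \frac{8744495}{303} \approx -28860.0$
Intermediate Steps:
$J = -28796$ ($J = -16525 - 12271 = -28796$)
$J - - 43 \left(- \frac{449}{303}\right) = -28796 - - 43 \left(- \frac{449}{303}\right) = -28796 - - 43 \left(\left(-449\right) \frac{1}{303}\right) = -28796 - \left(-43\right) \left(- \frac{449}{303}\right) = -28796 - \frac{19307}{303} = - \frac{8744495}{303}$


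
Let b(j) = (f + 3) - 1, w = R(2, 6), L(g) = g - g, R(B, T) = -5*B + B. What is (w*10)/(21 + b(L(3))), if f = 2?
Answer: -16/5 ≈ -3.2000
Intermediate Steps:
R(B, T) = -4*B
L(g) = 0
w = -8 (w = -4*2 = -8)
b(j) = 4 (b(j) = (2 + 3) - 1 = 5 - 1 = 4)
(w*10)/(21 + b(L(3))) = (-8*10)/(21 + 4) = -80/25 = -80*1/25 = -16/5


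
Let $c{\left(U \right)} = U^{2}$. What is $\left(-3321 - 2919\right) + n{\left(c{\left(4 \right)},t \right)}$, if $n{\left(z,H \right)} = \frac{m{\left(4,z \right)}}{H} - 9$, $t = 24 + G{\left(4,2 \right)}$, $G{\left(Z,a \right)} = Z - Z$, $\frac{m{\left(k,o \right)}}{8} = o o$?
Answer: $- \frac{18491}{3} \approx -6163.7$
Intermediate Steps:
$m{\left(k,o \right)} = 8 o^{2}$ ($m{\left(k,o \right)} = 8 o o = 8 o^{2}$)
$G{\left(Z,a \right)} = 0$
$t = 24$ ($t = 24 + 0 = 24$)
$n{\left(z,H \right)} = -9 + \frac{8 z^{2}}{H}$ ($n{\left(z,H \right)} = \frac{8 z^{2}}{H} - 9 = -9 + \frac{8 z^{2}}{H}$)
$\left(-3321 - 2919\right) + n{\left(c{\left(4 \right)},t \right)} = \left(-3321 - 2919\right) - \left(9 - \frac{8 \left(4^{2}\right)^{2}}{24}\right) = -6240 - \left(9 - \frac{16^{2}}{3}\right) = -6240 - \left(9 - \frac{256}{3}\right) = -6240 + \left(-9 + \frac{256}{3}\right) = -6240 + \frac{229}{3} = - \frac{18491}{3}$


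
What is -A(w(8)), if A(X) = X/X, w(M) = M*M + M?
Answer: -1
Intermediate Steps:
w(M) = M + M² (w(M) = M² + M = M + M²)
A(X) = 1
-A(w(8)) = -1*1 = -1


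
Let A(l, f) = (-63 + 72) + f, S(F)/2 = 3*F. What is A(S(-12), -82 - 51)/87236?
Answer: -31/21809 ≈ -0.0014214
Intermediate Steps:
S(F) = 6*F (S(F) = 2*(3*F) = 6*F)
A(l, f) = 9 + f
A(S(-12), -82 - 51)/87236 = (9 + (-82 - 51))/87236 = (9 - 133)*(1/87236) = -124*1/87236 = -31/21809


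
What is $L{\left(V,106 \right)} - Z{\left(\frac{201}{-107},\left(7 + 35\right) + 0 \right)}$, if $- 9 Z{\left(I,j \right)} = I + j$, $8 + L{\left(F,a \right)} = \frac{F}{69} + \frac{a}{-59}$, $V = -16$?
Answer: $- \frac{2426515}{435597} \approx -5.5705$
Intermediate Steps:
$L{\left(F,a \right)} = -8 - \frac{a}{59} + \frac{F}{69}$ ($L{\left(F,a \right)} = -8 + \left(\frac{F}{69} + \frac{a}{-59}\right) = -8 + \left(F \frac{1}{69} + a \left(- \frac{1}{59}\right)\right) = -8 + \left(\frac{F}{69} - \frac{a}{59}\right) = -8 + \left(- \frac{a}{59} + \frac{F}{69}\right) = -8 - \frac{a}{59} + \frac{F}{69}$)
$Z{\left(I,j \right)} = - \frac{I}{9} - \frac{j}{9}$ ($Z{\left(I,j \right)} = - \frac{I + j}{9} = - \frac{I}{9} - \frac{j}{9}$)
$L{\left(V,106 \right)} - Z{\left(\frac{201}{-107},\left(7 + 35\right) + 0 \right)} = \left(-8 - \frac{106}{59} + \frac{1}{69} \left(-16\right)\right) - \left(- \frac{201 \frac{1}{-107}}{9} - \frac{\left(7 + 35\right) + 0}{9}\right) = \left(-8 - \frac{106}{59} - \frac{16}{69}\right) - \left(- \frac{201 \left(- \frac{1}{107}\right)}{9} - \frac{42 + 0}{9}\right) = - \frac{40826}{4071} - \left(\left(- \frac{1}{9}\right) \left(- \frac{201}{107}\right) - \frac{14}{3}\right) = - \frac{40826}{4071} - \left(\frac{67}{321} - \frac{14}{3}\right) = - \frac{40826}{4071} - - \frac{477}{107} = - \frac{40826}{4071} + \frac{477}{107} = - \frac{2426515}{435597}$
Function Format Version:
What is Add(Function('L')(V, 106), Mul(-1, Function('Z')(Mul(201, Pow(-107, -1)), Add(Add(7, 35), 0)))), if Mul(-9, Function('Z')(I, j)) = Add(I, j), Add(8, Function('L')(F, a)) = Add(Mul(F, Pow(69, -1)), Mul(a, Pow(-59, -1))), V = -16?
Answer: Rational(-2426515, 435597) ≈ -5.5705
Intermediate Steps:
Function('L')(F, a) = Add(-8, Mul(Rational(-1, 59), a), Mul(Rational(1, 69), F)) (Function('L')(F, a) = Add(-8, Add(Mul(F, Pow(69, -1)), Mul(a, Pow(-59, -1)))) = Add(-8, Add(Mul(F, Rational(1, 69)), Mul(a, Rational(-1, 59)))) = Add(-8, Add(Mul(Rational(1, 69), F), Mul(Rational(-1, 59), a))) = Add(-8, Add(Mul(Rational(-1, 59), a), Mul(Rational(1, 69), F))) = Add(-8, Mul(Rational(-1, 59), a), Mul(Rational(1, 69), F)))
Function('Z')(I, j) = Add(Mul(Rational(-1, 9), I), Mul(Rational(-1, 9), j)) (Function('Z')(I, j) = Mul(Rational(-1, 9), Add(I, j)) = Add(Mul(Rational(-1, 9), I), Mul(Rational(-1, 9), j)))
Add(Function('L')(V, 106), Mul(-1, Function('Z')(Mul(201, Pow(-107, -1)), Add(Add(7, 35), 0)))) = Add(Add(-8, Mul(Rational(-1, 59), 106), Mul(Rational(1, 69), -16)), Mul(-1, Add(Mul(Rational(-1, 9), Mul(201, Pow(-107, -1))), Mul(Rational(-1, 9), Add(Add(7, 35), 0))))) = Add(Add(-8, Rational(-106, 59), Rational(-16, 69)), Mul(-1, Add(Mul(Rational(-1, 9), Mul(201, Rational(-1, 107))), Mul(Rational(-1, 9), Add(42, 0))))) = Add(Rational(-40826, 4071), Mul(-1, Add(Mul(Rational(-1, 9), Rational(-201, 107)), Mul(Rational(-1, 9), 42)))) = Add(Rational(-40826, 4071), Mul(-1, Add(Rational(67, 321), Rational(-14, 3)))) = Add(Rational(-40826, 4071), Mul(-1, Rational(-477, 107))) = Add(Rational(-40826, 4071), Rational(477, 107)) = Rational(-2426515, 435597)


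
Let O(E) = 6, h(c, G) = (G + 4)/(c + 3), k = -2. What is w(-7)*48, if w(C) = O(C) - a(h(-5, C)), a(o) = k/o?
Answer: 352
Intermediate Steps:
h(c, G) = (4 + G)/(3 + c)
a(o) = -2/o
w(C) = 6 + 2/(-2 - C/2) (w(C) = 6 - (-2)/((4 + C)/(3 - 5)) = 6 - (-2)/((4 + C)/(-2)) = 6 - (-2)/((-(4 + C)/2)) = 6 - (-2)/(-2 - C/2) = 6 + 2/(-2 - C/2))
w(-7)*48 = (2*(10 + 3*(-7))/(4 - 7))*48 = (2*(10 - 21)/(-3))*48 = (2*(-⅓)*(-11))*48 = (22/3)*48 = 352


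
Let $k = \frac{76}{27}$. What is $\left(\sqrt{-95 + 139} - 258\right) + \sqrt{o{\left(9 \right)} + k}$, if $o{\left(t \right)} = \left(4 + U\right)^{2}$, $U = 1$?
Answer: $-258 + 2 \sqrt{11} + \frac{\sqrt{2253}}{9} \approx -246.09$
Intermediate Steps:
$k = \frac{76}{27}$ ($k = 76 \cdot \frac{1}{27} = \frac{76}{27} \approx 2.8148$)
$o{\left(t \right)} = 25$ ($o{\left(t \right)} = \left(4 + 1\right)^{2} = 5^{2} = 25$)
$\left(\sqrt{-95 + 139} - 258\right) + \sqrt{o{\left(9 \right)} + k} = \left(\sqrt{-95 + 139} - 258\right) + \sqrt{25 + \frac{76}{27}} = \left(\sqrt{44} - 258\right) + \sqrt{\frac{751}{27}} = \left(2 \sqrt{11} - 258\right) + \frac{\sqrt{2253}}{9} = \left(-258 + 2 \sqrt{11}\right) + \frac{\sqrt{2253}}{9} = -258 + 2 \sqrt{11} + \frac{\sqrt{2253}}{9}$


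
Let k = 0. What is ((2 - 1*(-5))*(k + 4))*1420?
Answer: 39760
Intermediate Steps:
((2 - 1*(-5))*(k + 4))*1420 = ((2 - 1*(-5))*(0 + 4))*1420 = ((2 + 5)*4)*1420 = (7*4)*1420 = 28*1420 = 39760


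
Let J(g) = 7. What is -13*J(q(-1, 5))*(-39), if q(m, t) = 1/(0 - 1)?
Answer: 3549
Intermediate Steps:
q(m, t) = -1 (q(m, t) = 1/(-1) = -1)
-13*J(q(-1, 5))*(-39) = -13*7*(-39) = -91*(-39) = 3549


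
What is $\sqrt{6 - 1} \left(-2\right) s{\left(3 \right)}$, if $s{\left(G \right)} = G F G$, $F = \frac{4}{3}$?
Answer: $- 24 \sqrt{5} \approx -53.666$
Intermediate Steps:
$F = \frac{4}{3}$ ($F = 4 \cdot \frac{1}{3} = \frac{4}{3} \approx 1.3333$)
$s{\left(G \right)} = \frac{4 G^{2}}{3}$ ($s{\left(G \right)} = G \frac{4}{3} G = \frac{4 G}{3} G = \frac{4 G^{2}}{3}$)
$\sqrt{6 - 1} \left(-2\right) s{\left(3 \right)} = \sqrt{6 - 1} \left(-2\right) \frac{4 \cdot 3^{2}}{3} = \sqrt{5} \left(-2\right) \frac{4}{3} \cdot 9 = - 2 \sqrt{5} \cdot 12 = - 24 \sqrt{5}$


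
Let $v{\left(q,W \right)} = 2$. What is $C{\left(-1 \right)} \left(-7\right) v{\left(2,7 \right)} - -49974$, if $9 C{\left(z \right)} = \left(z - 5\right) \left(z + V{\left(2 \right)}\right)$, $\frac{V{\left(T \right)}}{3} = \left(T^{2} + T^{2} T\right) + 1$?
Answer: $\frac{150986}{3} \approx 50329.0$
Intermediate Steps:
$V{\left(T \right)} = 3 + 3 T^{2} + 3 T^{3}$ ($V{\left(T \right)} = 3 \left(\left(T^{2} + T^{2} T\right) + 1\right) = 3 \left(\left(T^{2} + T^{3}\right) + 1\right) = 3 \left(1 + T^{2} + T^{3}\right) = 3 + 3 T^{2} + 3 T^{3}$)
$C{\left(z \right)} = \frac{\left(-5 + z\right) \left(39 + z\right)}{9}$ ($C{\left(z \right)} = \frac{\left(z - 5\right) \left(z + \left(3 + 3 \cdot 2^{2} + 3 \cdot 2^{3}\right)\right)}{9} = \frac{\left(-5 + z\right) \left(z + \left(3 + 3 \cdot 4 + 3 \cdot 8\right)\right)}{9} = \frac{\left(-5 + z\right) \left(z + \left(3 + 12 + 24\right)\right)}{9} = \frac{\left(-5 + z\right) \left(z + 39\right)}{9} = \frac{\left(-5 + z\right) \left(39 + z\right)}{9}$)
$C{\left(-1 \right)} \left(-7\right) v{\left(2,7 \right)} - -49974 = \left(- \frac{65}{3} + \frac{\left(-1\right)^{2}}{9} + \frac{34}{9} \left(-1\right)\right) \left(-7\right) 2 - -49974 = \left(- \frac{65}{3} + \frac{1}{9} \cdot 1 - \frac{34}{9}\right) \left(-7\right) 2 + 49974 = \left(- \frac{65}{3} + \frac{1}{9} - \frac{34}{9}\right) \left(-7\right) 2 + 49974 = \left(- \frac{76}{3}\right) \left(-7\right) 2 + 49974 = \frac{532}{3} \cdot 2 + 49974 = \frac{1064}{3} + 49974 = \frac{150986}{3}$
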